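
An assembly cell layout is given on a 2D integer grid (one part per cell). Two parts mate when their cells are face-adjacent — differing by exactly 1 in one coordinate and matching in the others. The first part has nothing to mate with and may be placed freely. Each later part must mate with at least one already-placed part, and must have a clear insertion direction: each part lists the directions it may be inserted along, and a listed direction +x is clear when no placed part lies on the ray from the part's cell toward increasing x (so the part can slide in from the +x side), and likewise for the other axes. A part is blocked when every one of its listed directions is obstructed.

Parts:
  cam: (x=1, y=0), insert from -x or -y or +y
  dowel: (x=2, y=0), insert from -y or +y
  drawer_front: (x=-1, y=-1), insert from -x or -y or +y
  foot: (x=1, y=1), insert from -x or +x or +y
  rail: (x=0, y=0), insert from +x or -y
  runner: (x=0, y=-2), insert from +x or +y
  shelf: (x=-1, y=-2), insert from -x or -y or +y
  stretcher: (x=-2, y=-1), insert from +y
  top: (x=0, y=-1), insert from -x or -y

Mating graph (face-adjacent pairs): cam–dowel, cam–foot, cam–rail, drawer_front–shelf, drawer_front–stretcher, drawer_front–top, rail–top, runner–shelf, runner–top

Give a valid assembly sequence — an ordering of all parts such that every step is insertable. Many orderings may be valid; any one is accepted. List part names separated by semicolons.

1. stretcher@(-2, -1) [+y clear] — {stretcher}
2. drawer_front@(-1, -1) [-y clear] — {drawer_front, stretcher}
3. shelf@(-1, -2) [-x clear] — {drawer_front, shelf, stretcher}
4. top@(0, -1) [-y clear] — {drawer_front, shelf, stretcher, top}
5. runner@(0, -2) [+x clear] — {drawer_front, runner, shelf, stretcher, top}
6. rail@(0, 0) [+x clear] — {drawer_front, rail, runner, shelf, stretcher, top}
7. cam@(1, 0) [-y clear] — {cam, drawer_front, rail, runner, shelf, stretcher, top}
8. dowel@(2, 0) [-y clear] — {cam, dowel, drawer_front, rail, runner, shelf, stretcher, top}
9. foot@(1, 1) [-x clear] — {cam, dowel, drawer_front, foot, rail, runner, shelf, stretcher, top}

stretcher; drawer_front; shelf; top; runner; rail; cam; dowel; foot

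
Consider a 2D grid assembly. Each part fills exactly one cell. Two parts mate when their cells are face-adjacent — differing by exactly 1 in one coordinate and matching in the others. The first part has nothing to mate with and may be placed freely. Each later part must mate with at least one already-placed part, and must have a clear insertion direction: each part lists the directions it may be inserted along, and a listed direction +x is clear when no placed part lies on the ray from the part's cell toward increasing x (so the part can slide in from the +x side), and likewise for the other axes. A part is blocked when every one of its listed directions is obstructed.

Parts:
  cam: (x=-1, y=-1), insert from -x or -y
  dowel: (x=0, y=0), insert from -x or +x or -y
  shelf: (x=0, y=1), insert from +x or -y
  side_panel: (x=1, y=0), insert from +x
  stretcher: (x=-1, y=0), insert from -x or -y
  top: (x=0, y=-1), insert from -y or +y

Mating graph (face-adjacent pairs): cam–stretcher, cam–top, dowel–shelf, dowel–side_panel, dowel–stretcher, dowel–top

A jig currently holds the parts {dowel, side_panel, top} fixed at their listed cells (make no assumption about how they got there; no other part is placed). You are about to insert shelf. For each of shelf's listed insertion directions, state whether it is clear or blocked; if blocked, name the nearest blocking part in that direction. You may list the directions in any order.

+x: ray from shelf(0, 1) has no placed part ⇒ clear
-y: nearest on ray is dowel@(0, 0) ⇒ blocked

+x: clear; -y: blocked by dowel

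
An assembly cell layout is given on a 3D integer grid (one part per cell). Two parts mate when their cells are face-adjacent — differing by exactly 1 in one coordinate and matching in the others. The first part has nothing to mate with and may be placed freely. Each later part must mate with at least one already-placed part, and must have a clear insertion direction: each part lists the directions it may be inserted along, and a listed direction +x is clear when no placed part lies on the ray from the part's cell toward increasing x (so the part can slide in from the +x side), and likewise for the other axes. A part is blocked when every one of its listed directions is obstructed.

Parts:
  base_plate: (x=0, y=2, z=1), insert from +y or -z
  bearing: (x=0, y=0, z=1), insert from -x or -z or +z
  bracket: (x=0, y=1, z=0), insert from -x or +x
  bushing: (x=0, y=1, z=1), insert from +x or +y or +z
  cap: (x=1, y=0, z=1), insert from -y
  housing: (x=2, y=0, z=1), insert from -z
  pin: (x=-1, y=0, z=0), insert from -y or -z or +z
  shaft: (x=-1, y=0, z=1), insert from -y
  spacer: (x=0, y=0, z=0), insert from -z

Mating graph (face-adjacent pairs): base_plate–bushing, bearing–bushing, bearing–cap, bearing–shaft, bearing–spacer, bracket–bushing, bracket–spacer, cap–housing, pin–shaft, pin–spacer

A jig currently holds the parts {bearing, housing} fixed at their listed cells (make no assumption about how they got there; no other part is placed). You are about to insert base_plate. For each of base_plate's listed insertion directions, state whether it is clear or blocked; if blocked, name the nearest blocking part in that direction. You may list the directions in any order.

+y: clear; -z: clear

+y: ray from base_plate(0, 2, 1) has no placed part ⇒ clear
-z: ray from base_plate(0, 2, 1) has no placed part ⇒ clear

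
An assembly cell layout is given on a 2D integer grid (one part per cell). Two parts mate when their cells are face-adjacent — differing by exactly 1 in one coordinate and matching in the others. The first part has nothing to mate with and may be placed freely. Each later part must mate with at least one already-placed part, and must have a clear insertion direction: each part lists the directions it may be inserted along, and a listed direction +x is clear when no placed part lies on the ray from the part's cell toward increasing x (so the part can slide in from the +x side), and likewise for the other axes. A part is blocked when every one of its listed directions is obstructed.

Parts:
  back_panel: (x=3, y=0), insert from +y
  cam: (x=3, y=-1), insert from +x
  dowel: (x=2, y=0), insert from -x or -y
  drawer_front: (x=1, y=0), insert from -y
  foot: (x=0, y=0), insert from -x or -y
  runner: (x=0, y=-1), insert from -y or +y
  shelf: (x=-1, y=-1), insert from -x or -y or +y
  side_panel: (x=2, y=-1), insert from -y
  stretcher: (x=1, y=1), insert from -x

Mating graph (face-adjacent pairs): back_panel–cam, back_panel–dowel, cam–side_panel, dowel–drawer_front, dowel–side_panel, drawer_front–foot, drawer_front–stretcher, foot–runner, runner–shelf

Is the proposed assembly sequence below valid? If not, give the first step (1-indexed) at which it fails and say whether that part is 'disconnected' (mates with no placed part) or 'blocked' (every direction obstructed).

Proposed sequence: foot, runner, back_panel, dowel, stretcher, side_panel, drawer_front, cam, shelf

1. foot@(0, 0) [-x clear] — {foot}
2. runner@(0, -1) [-y clear] — {foot, runner}
3. back_panel@(3, 0) — no placed neighbour ⇒ disconnected

Invalid at step 3 (disconnected)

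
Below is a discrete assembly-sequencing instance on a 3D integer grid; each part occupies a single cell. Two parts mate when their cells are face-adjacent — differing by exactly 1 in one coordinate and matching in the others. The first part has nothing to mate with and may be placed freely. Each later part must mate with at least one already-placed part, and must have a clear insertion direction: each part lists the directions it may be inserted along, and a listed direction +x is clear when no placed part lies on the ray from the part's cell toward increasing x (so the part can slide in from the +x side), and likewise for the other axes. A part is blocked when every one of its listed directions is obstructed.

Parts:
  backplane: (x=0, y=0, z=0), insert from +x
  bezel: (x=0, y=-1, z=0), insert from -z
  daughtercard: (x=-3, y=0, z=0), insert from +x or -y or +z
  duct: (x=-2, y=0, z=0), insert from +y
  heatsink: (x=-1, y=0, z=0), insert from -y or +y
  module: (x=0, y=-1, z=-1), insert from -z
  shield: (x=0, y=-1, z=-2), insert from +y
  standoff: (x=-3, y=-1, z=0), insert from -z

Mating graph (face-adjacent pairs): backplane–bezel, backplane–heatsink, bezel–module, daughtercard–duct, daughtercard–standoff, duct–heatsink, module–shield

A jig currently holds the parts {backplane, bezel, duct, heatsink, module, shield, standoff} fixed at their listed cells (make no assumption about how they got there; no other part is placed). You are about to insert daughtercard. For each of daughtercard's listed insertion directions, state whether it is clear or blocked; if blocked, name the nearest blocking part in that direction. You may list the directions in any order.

+x: blocked by duct; +z: clear; -y: blocked by standoff

+x: nearest on ray is duct@(-2, 0, 0) ⇒ blocked
-y: nearest on ray is standoff@(-3, -1, 0) ⇒ blocked
+z: ray from daughtercard(-3, 0, 0) has no placed part ⇒ clear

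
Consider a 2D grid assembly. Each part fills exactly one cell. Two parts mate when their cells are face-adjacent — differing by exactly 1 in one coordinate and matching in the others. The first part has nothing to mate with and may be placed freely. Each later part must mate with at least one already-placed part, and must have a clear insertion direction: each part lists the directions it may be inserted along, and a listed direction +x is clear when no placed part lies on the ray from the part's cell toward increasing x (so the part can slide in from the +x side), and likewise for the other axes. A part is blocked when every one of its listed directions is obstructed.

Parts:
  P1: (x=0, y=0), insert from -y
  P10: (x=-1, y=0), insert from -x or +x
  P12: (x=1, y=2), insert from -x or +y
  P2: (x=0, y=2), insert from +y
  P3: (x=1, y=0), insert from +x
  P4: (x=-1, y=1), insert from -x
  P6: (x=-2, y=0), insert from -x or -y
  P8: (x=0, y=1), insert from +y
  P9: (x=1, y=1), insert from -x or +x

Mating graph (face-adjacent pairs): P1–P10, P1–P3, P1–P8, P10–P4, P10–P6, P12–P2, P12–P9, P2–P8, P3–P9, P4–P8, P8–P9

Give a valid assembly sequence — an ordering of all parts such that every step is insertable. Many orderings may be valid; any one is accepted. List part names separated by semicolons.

P6; P10; P1; P3; P9; P12; P4; P8; P2

1. P6@(-2, 0) [-x clear] — {P6}
2. P10@(-1, 0) [+x clear] — {P10, P6}
3. P1@(0, 0) [-y clear] — {P1, P10, P6}
4. P3@(1, 0) [+x clear] — {P1, P10, P3, P6}
5. P9@(1, 1) [-x clear] — {P1, P10, P3, P6, P9}
6. P12@(1, 2) [-x clear] — {P1, P10, P12, P3, P6, P9}
7. P4@(-1, 1) [-x clear] — {P1, P10, P12, P3, P4, P6, P9}
8. P8@(0, 1) [+y clear] — {P1, P10, P12, P3, P4, P6, P8, P9}
9. P2@(0, 2) [+y clear] — {P1, P10, P12, P2, P3, P4, P6, P8, P9}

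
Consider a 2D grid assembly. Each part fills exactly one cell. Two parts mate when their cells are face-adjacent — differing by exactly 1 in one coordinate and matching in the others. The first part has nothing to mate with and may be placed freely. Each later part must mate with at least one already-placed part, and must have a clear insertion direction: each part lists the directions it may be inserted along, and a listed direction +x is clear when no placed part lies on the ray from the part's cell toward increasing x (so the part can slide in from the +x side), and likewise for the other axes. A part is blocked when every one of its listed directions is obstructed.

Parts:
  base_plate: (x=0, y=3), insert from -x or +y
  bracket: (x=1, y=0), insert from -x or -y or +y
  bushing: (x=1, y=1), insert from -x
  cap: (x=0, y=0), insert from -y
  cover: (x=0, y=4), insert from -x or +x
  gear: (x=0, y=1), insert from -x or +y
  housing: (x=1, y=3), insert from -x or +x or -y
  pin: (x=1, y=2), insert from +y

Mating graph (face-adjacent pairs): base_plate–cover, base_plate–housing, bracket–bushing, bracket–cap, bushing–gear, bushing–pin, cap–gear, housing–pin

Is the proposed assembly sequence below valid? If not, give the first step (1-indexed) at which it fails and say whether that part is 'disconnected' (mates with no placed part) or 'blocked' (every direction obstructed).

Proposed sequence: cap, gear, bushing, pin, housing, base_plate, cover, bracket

Invalid at step 3 (blocked)

1. cap@(0, 0) [-y clear] — {cap}
2. gear@(0, 1) [-x clear] — {cap, gear}
3. bushing@(1, 1) — -x all obstructed ⇒ blocked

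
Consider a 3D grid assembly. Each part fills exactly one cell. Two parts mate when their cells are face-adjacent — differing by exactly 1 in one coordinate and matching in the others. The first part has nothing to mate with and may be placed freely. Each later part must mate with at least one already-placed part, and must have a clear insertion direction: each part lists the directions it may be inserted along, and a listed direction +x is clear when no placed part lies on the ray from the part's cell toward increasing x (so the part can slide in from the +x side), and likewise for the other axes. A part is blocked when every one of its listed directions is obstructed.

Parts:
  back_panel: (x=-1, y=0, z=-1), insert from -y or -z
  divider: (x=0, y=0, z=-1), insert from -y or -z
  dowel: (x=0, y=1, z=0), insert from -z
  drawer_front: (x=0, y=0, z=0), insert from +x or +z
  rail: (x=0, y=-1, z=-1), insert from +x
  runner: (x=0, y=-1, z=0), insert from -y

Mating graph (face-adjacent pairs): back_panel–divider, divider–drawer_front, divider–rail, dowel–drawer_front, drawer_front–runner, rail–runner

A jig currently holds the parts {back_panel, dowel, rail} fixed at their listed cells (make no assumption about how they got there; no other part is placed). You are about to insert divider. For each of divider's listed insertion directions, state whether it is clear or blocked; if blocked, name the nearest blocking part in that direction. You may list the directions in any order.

-y: blocked by rail; -z: clear

-y: nearest on ray is rail@(0, -1, -1) ⇒ blocked
-z: ray from divider(0, 0, -1) has no placed part ⇒ clear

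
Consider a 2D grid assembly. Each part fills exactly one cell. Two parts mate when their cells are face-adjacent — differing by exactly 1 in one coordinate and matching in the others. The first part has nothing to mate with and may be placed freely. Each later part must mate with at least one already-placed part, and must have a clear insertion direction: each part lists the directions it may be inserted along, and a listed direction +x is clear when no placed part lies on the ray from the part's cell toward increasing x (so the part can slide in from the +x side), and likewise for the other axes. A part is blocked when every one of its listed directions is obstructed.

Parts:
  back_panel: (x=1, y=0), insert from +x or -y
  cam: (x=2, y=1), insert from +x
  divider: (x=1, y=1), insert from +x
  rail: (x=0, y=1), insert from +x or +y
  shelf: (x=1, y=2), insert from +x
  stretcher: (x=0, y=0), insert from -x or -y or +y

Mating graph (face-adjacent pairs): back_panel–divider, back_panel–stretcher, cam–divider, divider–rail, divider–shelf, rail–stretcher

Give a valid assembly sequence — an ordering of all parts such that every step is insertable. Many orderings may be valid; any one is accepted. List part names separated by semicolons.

1. shelf@(1, 2) [+x clear] — {shelf}
2. divider@(1, 1) [+x clear] — {divider, shelf}
3. cam@(2, 1) [+x clear] — {cam, divider, shelf}
4. back_panel@(1, 0) [+x clear] — {back_panel, cam, divider, shelf}
5. stretcher@(0, 0) [-x clear] — {back_panel, cam, divider, shelf, stretcher}
6. rail@(0, 1) [+y clear] — {back_panel, cam, divider, rail, shelf, stretcher}

shelf; divider; cam; back_panel; stretcher; rail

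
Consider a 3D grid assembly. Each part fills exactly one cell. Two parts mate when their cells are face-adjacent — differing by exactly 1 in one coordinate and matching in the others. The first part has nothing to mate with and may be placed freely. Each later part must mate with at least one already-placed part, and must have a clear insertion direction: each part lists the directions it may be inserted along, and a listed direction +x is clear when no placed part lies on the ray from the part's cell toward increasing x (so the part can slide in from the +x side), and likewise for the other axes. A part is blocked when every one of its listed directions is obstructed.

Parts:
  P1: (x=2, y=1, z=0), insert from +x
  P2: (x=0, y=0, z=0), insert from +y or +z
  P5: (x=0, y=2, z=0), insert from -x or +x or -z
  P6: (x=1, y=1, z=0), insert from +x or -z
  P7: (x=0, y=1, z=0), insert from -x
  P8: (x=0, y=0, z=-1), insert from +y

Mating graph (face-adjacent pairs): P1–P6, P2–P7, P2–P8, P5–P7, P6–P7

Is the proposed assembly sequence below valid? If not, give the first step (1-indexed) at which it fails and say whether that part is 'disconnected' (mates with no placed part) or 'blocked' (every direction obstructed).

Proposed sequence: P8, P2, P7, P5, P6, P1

Valid

1. P8@(0, 0, -1) [+y clear] — {P8}
2. P2@(0, 0, 0) [+y clear] — {P2, P8}
3. P7@(0, 1, 0) [-x clear] — {P2, P7, P8}
4. P5@(0, 2, 0) [-x clear] — {P2, P5, P7, P8}
5. P6@(1, 1, 0) [+x clear] — {P2, P5, P6, P7, P8}
6. P1@(2, 1, 0) [+x clear] — {P1, P2, P5, P6, P7, P8}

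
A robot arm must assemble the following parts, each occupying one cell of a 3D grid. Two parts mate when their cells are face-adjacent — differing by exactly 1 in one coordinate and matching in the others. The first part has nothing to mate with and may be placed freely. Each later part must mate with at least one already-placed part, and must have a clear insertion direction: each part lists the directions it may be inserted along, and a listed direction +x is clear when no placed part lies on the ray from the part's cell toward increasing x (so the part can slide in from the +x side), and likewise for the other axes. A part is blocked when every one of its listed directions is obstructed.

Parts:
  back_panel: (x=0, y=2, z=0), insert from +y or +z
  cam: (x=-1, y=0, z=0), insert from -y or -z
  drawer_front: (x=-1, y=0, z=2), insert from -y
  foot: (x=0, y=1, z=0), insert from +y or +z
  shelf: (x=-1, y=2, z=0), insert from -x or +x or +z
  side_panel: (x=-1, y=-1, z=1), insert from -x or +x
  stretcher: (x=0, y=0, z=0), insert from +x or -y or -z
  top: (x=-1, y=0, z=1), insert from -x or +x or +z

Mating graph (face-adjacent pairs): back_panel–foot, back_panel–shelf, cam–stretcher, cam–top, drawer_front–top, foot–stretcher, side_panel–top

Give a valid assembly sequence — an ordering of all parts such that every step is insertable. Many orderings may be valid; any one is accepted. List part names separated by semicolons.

1. foot@(0, 1, 0) [+y clear] — {foot}
2. back_panel@(0, 2, 0) [+y clear] — {back_panel, foot}
3. shelf@(-1, 2, 0) [-x clear] — {back_panel, foot, shelf}
4. stretcher@(0, 0, 0) [+x clear] — {back_panel, foot, shelf, stretcher}
5. cam@(-1, 0, 0) [-y clear] — {back_panel, cam, foot, shelf, stretcher}
6. top@(-1, 0, 1) [-x clear] — {back_panel, cam, foot, shelf, stretcher, top}
7. drawer_front@(-1, 0, 2) [-y clear] — {back_panel, cam, drawer_front, foot, shelf, stretcher, top}
8. side_panel@(-1, -1, 1) [-x clear] — {back_panel, cam, drawer_front, foot, shelf, side_panel, stretcher, top}

foot; back_panel; shelf; stretcher; cam; top; drawer_front; side_panel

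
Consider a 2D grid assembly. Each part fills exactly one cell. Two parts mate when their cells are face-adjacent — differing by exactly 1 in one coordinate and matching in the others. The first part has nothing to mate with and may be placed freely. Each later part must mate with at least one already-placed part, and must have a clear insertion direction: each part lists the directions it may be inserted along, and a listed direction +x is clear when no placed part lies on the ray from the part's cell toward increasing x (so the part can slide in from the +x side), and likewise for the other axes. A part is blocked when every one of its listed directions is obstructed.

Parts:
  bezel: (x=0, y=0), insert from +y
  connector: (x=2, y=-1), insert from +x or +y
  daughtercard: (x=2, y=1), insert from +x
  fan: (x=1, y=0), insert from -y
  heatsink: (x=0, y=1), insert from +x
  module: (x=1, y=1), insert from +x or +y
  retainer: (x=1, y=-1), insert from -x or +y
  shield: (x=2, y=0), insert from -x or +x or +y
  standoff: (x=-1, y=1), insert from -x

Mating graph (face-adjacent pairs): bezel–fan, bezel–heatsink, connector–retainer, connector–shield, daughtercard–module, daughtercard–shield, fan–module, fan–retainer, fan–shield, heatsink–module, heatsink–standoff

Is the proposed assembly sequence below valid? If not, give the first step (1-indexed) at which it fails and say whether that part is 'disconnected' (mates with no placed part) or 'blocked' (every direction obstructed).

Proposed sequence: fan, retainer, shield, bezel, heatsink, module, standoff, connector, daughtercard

Valid

1. fan@(1, 0) [-y clear] — {fan}
2. retainer@(1, -1) [-x clear] — {fan, retainer}
3. shield@(2, 0) [+x clear] — {fan, retainer, shield}
4. bezel@(0, 0) [+y clear] — {bezel, fan, retainer, shield}
5. heatsink@(0, 1) [+x clear] — {bezel, fan, heatsink, retainer, shield}
6. module@(1, 1) [+x clear] — {bezel, fan, heatsink, module, retainer, shield}
7. standoff@(-1, 1) [-x clear] — {bezel, fan, heatsink, module, retainer, shield, standoff}
8. connector@(2, -1) [+x clear] — {bezel, connector, fan, heatsink, module, retainer, shield, standoff}
9. daughtercard@(2, 1) [+x clear] — {bezel, connector, daughtercard, fan, heatsink, module, retainer, shield, standoff}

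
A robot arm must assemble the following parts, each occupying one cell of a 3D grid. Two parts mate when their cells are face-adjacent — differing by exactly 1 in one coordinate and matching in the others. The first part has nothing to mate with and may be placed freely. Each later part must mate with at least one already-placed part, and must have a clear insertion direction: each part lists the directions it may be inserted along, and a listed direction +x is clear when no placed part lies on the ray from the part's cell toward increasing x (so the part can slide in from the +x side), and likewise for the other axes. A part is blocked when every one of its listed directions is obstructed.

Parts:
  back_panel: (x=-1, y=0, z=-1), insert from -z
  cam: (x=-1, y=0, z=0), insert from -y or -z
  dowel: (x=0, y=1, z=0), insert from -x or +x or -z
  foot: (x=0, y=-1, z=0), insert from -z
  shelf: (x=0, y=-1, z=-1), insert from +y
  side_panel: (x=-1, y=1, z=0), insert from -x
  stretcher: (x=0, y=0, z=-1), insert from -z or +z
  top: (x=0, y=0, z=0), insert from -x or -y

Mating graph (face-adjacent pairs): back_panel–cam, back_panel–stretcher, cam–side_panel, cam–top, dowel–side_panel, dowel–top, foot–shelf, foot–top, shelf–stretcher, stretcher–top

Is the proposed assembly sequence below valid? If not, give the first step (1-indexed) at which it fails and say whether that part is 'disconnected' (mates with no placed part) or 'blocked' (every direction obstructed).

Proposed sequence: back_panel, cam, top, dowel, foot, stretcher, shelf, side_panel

1. back_panel@(-1, 0, -1) [-z clear] — {back_panel}
2. cam@(-1, 0, 0) [-y clear] — {back_panel, cam}
3. top@(0, 0, 0) [-y clear] — {back_panel, cam, top}
4. dowel@(0, 1, 0) [-x clear] — {back_panel, cam, dowel, top}
5. foot@(0, -1, 0) [-z clear] — {back_panel, cam, dowel, foot, top}
6. stretcher@(0, 0, -1) [-z clear] — {back_panel, cam, dowel, foot, stretcher, top}
7. shelf@(0, -1, -1) — +y all obstructed ⇒ blocked

Invalid at step 7 (blocked)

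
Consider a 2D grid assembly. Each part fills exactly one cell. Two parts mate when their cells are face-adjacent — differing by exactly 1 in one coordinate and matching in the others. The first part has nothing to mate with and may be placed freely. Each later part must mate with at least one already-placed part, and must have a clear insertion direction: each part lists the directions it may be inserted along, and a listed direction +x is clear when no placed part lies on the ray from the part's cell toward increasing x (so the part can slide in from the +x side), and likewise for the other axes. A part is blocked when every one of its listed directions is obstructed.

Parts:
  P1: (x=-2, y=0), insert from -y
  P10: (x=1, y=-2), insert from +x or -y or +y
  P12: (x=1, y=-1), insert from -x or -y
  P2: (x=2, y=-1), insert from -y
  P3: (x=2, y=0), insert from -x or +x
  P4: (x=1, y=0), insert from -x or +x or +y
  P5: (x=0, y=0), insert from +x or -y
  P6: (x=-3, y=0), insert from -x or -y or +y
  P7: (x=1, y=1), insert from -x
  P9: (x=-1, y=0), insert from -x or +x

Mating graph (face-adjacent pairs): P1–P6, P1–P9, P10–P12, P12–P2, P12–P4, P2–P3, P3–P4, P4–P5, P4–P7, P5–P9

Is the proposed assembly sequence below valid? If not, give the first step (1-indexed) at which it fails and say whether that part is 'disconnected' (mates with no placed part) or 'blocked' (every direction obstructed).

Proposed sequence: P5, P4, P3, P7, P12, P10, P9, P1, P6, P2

1. P5@(0, 0) [+x clear] — {P5}
2. P4@(1, 0) [+x clear] — {P4, P5}
3. P3@(2, 0) [+x clear] — {P3, P4, P5}
4. P7@(1, 1) [-x clear] — {P3, P4, P5, P7}
5. P12@(1, -1) [-x clear] — {P12, P3, P4, P5, P7}
6. P10@(1, -2) [+x clear] — {P10, P12, P3, P4, P5, P7}
7. P9@(-1, 0) [-x clear] — {P10, P12, P3, P4, P5, P7, P9}
8. P1@(-2, 0) [-y clear] — {P1, P10, P12, P3, P4, P5, P7, P9}
9. P6@(-3, 0) [-x clear] — {P1, P10, P12, P3, P4, P5, P6, P7, P9}
10. P2@(2, -1) [-y clear] — {P1, P10, P12, P2, P3, P4, P5, P6, P7, P9}

Valid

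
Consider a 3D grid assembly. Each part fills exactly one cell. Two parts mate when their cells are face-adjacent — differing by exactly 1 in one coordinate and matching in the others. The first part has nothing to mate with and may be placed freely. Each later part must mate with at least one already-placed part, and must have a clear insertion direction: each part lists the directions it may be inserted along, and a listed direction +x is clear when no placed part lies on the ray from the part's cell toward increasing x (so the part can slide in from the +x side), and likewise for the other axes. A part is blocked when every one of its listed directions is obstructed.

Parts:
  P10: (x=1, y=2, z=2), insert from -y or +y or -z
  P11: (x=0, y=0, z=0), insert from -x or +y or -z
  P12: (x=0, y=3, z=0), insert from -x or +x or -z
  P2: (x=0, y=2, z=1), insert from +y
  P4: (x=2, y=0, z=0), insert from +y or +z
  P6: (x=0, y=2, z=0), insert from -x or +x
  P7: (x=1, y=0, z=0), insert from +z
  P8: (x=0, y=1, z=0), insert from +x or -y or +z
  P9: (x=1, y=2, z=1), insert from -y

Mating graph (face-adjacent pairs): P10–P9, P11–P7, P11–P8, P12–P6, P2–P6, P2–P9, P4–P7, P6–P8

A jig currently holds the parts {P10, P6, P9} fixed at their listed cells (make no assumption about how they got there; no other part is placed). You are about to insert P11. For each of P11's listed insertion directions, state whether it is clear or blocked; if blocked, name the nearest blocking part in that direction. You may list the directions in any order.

-x: ray from P11(0, 0, 0) has no placed part ⇒ clear
+y: nearest on ray is P6@(0, 2, 0) ⇒ blocked
-z: ray from P11(0, 0, 0) has no placed part ⇒ clear

+y: blocked by P6; -x: clear; -z: clear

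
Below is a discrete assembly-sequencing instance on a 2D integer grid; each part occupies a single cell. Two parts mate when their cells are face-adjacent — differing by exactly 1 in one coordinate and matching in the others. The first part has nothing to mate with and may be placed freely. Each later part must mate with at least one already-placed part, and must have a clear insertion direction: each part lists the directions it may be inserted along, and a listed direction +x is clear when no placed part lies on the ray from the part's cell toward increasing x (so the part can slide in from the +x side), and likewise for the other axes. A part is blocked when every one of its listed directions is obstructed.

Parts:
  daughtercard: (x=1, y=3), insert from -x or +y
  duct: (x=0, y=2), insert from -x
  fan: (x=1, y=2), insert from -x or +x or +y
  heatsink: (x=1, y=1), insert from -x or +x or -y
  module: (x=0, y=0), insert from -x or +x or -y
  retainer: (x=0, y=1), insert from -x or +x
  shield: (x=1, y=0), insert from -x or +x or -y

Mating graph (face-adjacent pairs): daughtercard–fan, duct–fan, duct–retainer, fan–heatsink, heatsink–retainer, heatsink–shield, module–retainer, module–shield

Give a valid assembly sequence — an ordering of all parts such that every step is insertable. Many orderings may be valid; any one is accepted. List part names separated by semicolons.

retainer; heatsink; duct; module; fan; daughtercard; shield

1. retainer@(0, 1) [-x clear] — {retainer}
2. heatsink@(1, 1) [+x clear] — {heatsink, retainer}
3. duct@(0, 2) [-x clear] — {duct, heatsink, retainer}
4. module@(0, 0) [-x clear] — {duct, heatsink, module, retainer}
5. fan@(1, 2) [+x clear] — {duct, fan, heatsink, module, retainer}
6. daughtercard@(1, 3) [-x clear] — {daughtercard, duct, fan, heatsink, module, retainer}
7. shield@(1, 0) [+x clear] — {daughtercard, duct, fan, heatsink, module, retainer, shield}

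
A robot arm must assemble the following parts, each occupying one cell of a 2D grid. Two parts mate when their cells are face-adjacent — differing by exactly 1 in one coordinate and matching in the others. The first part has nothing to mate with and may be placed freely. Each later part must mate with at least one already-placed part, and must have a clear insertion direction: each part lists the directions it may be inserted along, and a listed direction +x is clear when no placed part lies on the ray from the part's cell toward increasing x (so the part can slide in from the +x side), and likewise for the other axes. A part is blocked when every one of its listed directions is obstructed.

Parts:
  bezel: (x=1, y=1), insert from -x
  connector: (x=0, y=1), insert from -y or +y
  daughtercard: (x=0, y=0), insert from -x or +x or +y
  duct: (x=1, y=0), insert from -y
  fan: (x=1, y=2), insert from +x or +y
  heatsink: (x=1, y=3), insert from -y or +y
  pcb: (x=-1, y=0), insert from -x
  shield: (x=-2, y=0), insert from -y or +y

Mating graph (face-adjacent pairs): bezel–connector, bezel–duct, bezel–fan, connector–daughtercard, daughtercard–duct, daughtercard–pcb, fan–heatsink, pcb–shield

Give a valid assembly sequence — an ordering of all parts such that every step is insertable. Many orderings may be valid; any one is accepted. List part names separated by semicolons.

1. fan@(1, 2) [+x clear] — {fan}
2. heatsink@(1, 3) [+y clear] — {fan, heatsink}
3. bezel@(1, 1) [-x clear] — {bezel, fan, heatsink}
4. connector@(0, 1) [-y clear] — {bezel, connector, fan, heatsink}
5. daughtercard@(0, 0) [-x clear] — {bezel, connector, daughtercard, fan, heatsink}
6. pcb@(-1, 0) [-x clear] — {bezel, connector, daughtercard, fan, heatsink, pcb}
7. shield@(-2, 0) [-y clear] — {bezel, connector, daughtercard, fan, heatsink, pcb, shield}
8. duct@(1, 0) [-y clear] — {bezel, connector, daughtercard, duct, fan, heatsink, pcb, shield}

fan; heatsink; bezel; connector; daughtercard; pcb; shield; duct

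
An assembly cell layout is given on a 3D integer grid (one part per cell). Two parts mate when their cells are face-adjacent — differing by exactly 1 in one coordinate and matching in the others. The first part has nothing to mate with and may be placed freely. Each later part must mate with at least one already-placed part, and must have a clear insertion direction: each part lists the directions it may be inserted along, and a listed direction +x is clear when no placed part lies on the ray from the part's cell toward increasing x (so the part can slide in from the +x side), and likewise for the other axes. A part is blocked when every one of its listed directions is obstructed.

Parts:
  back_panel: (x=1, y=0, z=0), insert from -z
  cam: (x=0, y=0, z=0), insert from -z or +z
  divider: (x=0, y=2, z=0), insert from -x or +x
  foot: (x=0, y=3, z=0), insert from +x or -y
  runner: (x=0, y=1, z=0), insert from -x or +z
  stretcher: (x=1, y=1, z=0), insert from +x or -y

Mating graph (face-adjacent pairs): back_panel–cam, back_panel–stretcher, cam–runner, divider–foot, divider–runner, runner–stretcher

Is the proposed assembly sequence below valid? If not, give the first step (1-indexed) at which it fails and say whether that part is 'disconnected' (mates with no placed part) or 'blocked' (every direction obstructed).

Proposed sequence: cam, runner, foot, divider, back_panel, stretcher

1. cam@(0, 0, 0) [-z clear] — {cam}
2. runner@(0, 1, 0) [-x clear] — {cam, runner}
3. foot@(0, 3, 0) — no placed neighbour ⇒ disconnected

Invalid at step 3 (disconnected)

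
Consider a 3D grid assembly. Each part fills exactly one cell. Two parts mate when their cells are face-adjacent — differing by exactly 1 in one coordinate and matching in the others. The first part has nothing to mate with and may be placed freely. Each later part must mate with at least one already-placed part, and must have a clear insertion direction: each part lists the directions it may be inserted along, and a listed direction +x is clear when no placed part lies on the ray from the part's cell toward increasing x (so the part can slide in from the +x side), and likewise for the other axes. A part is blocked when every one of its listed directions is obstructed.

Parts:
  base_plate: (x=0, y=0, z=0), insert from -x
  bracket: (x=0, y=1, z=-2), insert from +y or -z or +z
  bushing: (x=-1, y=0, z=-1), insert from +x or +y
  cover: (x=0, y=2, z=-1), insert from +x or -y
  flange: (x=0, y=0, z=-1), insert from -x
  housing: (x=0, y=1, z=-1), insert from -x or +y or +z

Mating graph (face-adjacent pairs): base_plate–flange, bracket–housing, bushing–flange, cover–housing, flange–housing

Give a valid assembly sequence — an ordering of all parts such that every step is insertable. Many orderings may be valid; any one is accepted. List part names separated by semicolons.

flange; bushing; base_plate; housing; bracket; cover

1. flange@(0, 0, -1) [-x clear] — {flange}
2. bushing@(-1, 0, -1) [+y clear] — {bushing, flange}
3. base_plate@(0, 0, 0) [-x clear] — {base_plate, bushing, flange}
4. housing@(0, 1, -1) [-x clear] — {base_plate, bushing, flange, housing}
5. bracket@(0, 1, -2) [+y clear] — {base_plate, bracket, bushing, flange, housing}
6. cover@(0, 2, -1) [+x clear] — {base_plate, bracket, bushing, cover, flange, housing}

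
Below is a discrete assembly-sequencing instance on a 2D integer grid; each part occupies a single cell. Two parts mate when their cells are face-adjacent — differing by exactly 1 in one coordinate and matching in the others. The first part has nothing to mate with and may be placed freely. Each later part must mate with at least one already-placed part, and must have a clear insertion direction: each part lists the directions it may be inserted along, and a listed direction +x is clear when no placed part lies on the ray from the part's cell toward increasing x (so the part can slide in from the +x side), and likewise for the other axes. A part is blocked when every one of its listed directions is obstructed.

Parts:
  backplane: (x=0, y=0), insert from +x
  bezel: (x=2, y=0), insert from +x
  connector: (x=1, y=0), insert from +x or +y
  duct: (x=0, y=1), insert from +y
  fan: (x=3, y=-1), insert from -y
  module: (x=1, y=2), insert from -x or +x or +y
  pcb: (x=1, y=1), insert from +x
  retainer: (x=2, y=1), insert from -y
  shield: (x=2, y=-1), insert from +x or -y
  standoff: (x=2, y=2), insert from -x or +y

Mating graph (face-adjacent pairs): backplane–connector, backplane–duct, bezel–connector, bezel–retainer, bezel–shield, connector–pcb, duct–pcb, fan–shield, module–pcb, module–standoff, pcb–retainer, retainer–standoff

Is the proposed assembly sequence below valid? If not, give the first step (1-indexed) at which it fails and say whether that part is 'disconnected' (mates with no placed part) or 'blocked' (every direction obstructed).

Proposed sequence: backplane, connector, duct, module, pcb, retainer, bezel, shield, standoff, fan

1. backplane@(0, 0) [+x clear] — {backplane}
2. connector@(1, 0) [+x clear] — {backplane, connector}
3. duct@(0, 1) [+y clear] — {backplane, connector, duct}
4. module@(1, 2) — no placed neighbour ⇒ disconnected

Invalid at step 4 (disconnected)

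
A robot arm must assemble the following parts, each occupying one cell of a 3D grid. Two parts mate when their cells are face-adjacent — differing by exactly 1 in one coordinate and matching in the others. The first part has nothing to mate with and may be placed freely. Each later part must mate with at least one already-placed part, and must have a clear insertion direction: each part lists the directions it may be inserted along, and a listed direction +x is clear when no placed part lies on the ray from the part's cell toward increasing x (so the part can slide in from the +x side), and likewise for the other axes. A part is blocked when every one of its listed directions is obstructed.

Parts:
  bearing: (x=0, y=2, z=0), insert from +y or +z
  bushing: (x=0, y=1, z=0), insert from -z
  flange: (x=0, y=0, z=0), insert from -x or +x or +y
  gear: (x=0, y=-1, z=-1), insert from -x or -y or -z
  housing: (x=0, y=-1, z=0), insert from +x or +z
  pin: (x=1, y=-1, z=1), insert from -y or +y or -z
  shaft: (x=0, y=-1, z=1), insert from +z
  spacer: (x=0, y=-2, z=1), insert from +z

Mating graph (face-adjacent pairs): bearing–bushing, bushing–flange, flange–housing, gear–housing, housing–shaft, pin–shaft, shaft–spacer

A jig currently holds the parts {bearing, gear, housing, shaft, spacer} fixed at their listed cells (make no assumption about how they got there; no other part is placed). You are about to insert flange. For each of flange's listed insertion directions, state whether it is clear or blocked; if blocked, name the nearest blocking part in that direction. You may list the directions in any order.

-x: ray from flange(0, 0, 0) has no placed part ⇒ clear
+x: ray from flange(0, 0, 0) has no placed part ⇒ clear
+y: nearest on ray is bearing@(0, 2, 0) ⇒ blocked

+x: clear; +y: blocked by bearing; -x: clear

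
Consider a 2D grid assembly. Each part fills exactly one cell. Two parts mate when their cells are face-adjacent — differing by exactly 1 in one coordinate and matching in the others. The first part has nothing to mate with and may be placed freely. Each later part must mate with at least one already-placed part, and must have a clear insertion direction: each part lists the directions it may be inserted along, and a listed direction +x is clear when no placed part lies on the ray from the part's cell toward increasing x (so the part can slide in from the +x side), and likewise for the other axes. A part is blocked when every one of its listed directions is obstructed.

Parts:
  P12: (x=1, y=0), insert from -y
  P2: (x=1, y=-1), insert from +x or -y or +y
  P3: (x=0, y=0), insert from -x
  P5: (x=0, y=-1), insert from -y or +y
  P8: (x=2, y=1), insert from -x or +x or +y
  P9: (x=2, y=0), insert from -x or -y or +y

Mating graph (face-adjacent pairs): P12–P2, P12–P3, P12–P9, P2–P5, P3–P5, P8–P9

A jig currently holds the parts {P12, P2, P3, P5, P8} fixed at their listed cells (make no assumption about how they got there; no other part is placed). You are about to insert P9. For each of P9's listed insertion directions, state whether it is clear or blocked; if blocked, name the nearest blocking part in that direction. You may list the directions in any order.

-x: nearest on ray is P12@(1, 0) ⇒ blocked
-y: ray from P9(2, 0) has no placed part ⇒ clear
+y: nearest on ray is P8@(2, 1) ⇒ blocked

+y: blocked by P8; -x: blocked by P12; -y: clear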